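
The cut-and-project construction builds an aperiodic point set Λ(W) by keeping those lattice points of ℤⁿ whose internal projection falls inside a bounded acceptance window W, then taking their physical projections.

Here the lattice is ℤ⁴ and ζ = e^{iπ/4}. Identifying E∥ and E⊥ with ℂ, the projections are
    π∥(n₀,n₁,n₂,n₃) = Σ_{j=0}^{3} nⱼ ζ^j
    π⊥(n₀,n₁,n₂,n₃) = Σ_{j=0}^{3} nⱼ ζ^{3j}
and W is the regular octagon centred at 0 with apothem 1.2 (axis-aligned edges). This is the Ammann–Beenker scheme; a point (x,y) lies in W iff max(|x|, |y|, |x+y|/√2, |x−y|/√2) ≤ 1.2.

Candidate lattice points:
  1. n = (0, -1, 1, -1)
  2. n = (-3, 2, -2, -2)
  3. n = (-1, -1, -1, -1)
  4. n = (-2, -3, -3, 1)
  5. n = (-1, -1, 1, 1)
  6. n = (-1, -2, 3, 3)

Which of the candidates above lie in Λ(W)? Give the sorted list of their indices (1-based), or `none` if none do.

3, 5

Internal map: ζ^{3j} for j=0..3 gives (1,0), (−√2/2,√2/2), (0,−1), (√2/2,√2/2).
#1 (0, -1, 1, -1): internal (0.00000, -2.41421); octagon support 2.41421 vs apothem 1.2 → ∉ W
#2 (-3, 2, -2, -2): internal (-5.82843, 2.00000); octagon support 5.82843 vs apothem 1.2 → ∉ W
#3 (-1, -1, -1, -1): internal (-1.00000, -0.41421); octagon support 1.00000 vs apothem 1.2 → ∈ W
#4 (-2, -3, -3, 1): internal (0.82843, 1.58579); octagon support 1.70711 vs apothem 1.2 → ∉ W
#5 (-1, -1, 1, 1): internal (0.41421, -1.00000); octagon support 1.00000 vs apothem 1.2 → ∈ W
#6 (-1, -2, 3, 3): internal (2.53553, -2.29289); octagon support 3.41421 vs apothem 1.2 → ∉ W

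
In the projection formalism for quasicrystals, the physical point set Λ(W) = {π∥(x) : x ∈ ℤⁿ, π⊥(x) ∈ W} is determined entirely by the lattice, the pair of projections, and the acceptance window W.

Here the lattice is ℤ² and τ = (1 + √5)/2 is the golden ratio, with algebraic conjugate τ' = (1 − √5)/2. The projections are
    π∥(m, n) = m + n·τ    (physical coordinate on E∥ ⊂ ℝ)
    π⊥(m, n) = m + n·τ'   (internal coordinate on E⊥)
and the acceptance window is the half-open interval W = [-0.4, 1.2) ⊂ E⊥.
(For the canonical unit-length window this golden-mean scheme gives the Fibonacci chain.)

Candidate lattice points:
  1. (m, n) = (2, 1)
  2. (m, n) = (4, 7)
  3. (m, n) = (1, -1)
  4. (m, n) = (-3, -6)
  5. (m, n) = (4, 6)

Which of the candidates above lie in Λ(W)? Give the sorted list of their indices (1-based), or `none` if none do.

2, 4, 5

Compute τ' = (1−√5)/2 = -0.618034, so π⊥(m,n) = m -0.618034·n.
[1] lift (2,1): star map gives 1.381966; window check -0.4 ≤ 1.381966 < 1.2 is false → out
[2] lift (4,7): star map gives -0.326238; window check -0.4 ≤ -0.326238 < 1.2 is true → IN Λ
[3] lift (1,-1): star map gives 1.618034; window check -0.4 ≤ 1.618034 < 1.2 is false → out
[4] lift (-3,-6): star map gives 0.708204; window check -0.4 ≤ 0.708204 < 1.2 is true → IN Λ
[5] lift (4,6): star map gives 0.291796; window check -0.4 ≤ 0.291796 < 1.2 is true → IN Λ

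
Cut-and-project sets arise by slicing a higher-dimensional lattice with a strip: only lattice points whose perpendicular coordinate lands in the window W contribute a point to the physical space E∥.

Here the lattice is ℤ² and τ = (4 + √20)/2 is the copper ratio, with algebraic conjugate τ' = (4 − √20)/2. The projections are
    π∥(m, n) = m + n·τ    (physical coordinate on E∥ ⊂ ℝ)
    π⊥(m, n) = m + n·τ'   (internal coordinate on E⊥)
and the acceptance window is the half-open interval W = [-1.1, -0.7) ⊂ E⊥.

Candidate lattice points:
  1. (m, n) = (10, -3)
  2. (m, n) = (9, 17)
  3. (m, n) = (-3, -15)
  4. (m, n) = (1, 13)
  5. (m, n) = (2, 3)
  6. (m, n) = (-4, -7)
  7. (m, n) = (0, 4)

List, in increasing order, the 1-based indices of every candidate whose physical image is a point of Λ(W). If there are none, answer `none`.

7

Numerically τ ≈ 4.236068 and τ' = −1/τ ≈ -0.236068.
[1] lift (10,-3): star map gives 10.708204; window check -1.1 ≤ 10.708204 < -0.7 is false → out
[2] lift (9,17): star map gives 4.986844; window check -1.1 ≤ 4.986844 < -0.7 is false → out
[3] lift (-3,-15): star map gives 0.541020; window check -1.1 ≤ 0.541020 < -0.7 is false → out
[4] lift (1,13): star map gives -2.068884; window check -1.1 ≤ -2.068884 < -0.7 is false → out
[5] lift (2,3): star map gives 1.291796; window check -1.1 ≤ 1.291796 < -0.7 is false → out
[6] lift (-4,-7): star map gives -2.347524; window check -1.1 ≤ -2.347524 < -0.7 is false → out
[7] lift (0,4): star map gives -0.944272; window check -1.1 ≤ -0.944272 < -0.7 is true → IN Λ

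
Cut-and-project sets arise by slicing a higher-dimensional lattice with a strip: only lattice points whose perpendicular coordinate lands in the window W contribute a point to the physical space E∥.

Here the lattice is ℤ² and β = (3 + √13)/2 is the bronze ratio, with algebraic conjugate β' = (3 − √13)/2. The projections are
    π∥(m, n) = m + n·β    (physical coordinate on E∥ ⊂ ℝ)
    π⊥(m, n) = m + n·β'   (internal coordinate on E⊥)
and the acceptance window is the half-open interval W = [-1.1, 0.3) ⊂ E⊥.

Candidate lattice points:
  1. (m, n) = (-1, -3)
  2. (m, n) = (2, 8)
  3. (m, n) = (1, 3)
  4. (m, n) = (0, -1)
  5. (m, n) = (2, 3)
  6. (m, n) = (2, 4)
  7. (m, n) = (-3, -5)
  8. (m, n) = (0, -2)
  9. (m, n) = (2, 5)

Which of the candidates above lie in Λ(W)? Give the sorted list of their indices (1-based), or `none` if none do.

1, 2, 3

Compute β' = (3−√13)/2 = -0.30278, so π⊥(m,n) = m -0.30278·n.
[1] lift (-1,-3): star map gives -0.09167; window check -1.1 ≤ -0.09167 < 0.3 is true → IN Λ
[2] lift (2,8): star map gives -0.42221; window check -1.1 ≤ -0.42221 < 0.3 is true → IN Λ
[3] lift (1,3): star map gives 0.09167; window check -1.1 ≤ 0.09167 < 0.3 is true → IN Λ
[4] lift (0,-1): star map gives 0.30278; window check -1.1 ≤ 0.30278 < 0.3 is false → out
[5] lift (2,3): star map gives 1.09167; window check -1.1 ≤ 1.09167 < 0.3 is false → out
[6] lift (2,4): star map gives 0.78890; window check -1.1 ≤ 0.78890 < 0.3 is false → out
[7] lift (-3,-5): star map gives -1.48612; window check -1.1 ≤ -1.48612 < 0.3 is false → out
[8] lift (0,-2): star map gives 0.60555; window check -1.1 ≤ 0.60555 < 0.3 is false → out
[9] lift (2,5): star map gives 0.48612; window check -1.1 ≤ 0.48612 < 0.3 is false → out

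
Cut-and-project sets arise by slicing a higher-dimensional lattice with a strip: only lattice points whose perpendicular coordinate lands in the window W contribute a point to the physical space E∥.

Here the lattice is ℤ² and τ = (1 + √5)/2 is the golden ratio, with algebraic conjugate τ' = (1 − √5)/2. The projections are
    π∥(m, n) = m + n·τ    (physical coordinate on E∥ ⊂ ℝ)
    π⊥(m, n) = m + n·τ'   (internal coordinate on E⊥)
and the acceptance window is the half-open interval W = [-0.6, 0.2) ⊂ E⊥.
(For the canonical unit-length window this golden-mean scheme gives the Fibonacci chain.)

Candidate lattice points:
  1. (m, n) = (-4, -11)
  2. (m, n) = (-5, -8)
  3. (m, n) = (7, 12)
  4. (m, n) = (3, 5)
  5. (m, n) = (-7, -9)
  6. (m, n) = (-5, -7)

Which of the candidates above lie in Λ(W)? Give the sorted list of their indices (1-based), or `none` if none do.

Numerically τ ≈ 1.6180 and τ' = −1/τ ≈ -0.6180.
candidate 1: (m,n)=(-4,-11) → π∥ = -4-11·τ ≈ -21.7984, π⊥ = -4-11·τ' ≈ 2.7984 ∉ [-0.6, 0.2) ⇒ out
candidate 2: (m,n)=(-5,-8) → π∥ = -5-8·τ ≈ -17.9443, π⊥ = -5-8·τ' ≈ -0.0557 ∈ [-0.6, 0.2) ⇒ IN Λ
candidate 3: (m,n)=(7,12) → π∥ = 7+12·τ ≈ 26.4164, π⊥ = 7+12·τ' ≈ -0.4164 ∈ [-0.6, 0.2) ⇒ IN Λ
candidate 4: (m,n)=(3,5) → π∥ = 3+5·τ ≈ 11.0902, π⊥ = 3+5·τ' ≈ -0.0902 ∈ [-0.6, 0.2) ⇒ IN Λ
candidate 5: (m,n)=(-7,-9) → π∥ = -7-9·τ ≈ -21.5623, π⊥ = -7-9·τ' ≈ -1.4377 ∉ [-0.6, 0.2) ⇒ out
candidate 6: (m,n)=(-5,-7) → π∥ = -5-7·τ ≈ -16.3262, π⊥ = -5-7·τ' ≈ -0.6738 ∉ [-0.6, 0.2) ⇒ out

2, 3, 4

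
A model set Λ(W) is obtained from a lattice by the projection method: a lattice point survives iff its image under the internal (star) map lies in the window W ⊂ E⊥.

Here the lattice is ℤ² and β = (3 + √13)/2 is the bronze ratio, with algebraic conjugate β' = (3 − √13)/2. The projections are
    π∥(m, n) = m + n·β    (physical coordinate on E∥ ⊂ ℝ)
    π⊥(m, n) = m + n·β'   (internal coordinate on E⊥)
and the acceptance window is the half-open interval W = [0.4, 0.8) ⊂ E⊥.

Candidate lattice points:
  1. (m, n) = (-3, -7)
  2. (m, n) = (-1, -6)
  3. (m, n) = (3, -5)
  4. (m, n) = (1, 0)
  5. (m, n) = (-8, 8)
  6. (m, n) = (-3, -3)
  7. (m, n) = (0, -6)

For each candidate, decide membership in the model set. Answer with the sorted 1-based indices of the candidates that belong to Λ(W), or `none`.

none

β' = (3−√13)/2 ≈ -0.302776.
#1 (-3,-7): internal coord -3 + (-7)·β' = -0.880571; -0.880571 ∉ [0.4, 0.8) → out
#2 (-1,-6): internal coord -1 + (-6)·β' = +0.816654; +0.816654 ∉ [0.4, 0.8) → out
#3 (3,-5): internal coord 3 + (-5)·β' = +4.513878; +4.513878 ∉ [0.4, 0.8) → out
#4 (1,0): internal coord 1 + (0)·β' = +1.000000; +1.000000 ∉ [0.4, 0.8) → out
#5 (-8,8): internal coord -8 + (8)·β' = -10.422205; -10.422205 ∉ [0.4, 0.8) → out
#6 (-3,-3): internal coord -3 + (-3)·β' = -2.091673; -2.091673 ∉ [0.4, 0.8) → out
#7 (0,-6): internal coord 0 + (-6)·β' = +1.816654; +1.816654 ∉ [0.4, 0.8) → out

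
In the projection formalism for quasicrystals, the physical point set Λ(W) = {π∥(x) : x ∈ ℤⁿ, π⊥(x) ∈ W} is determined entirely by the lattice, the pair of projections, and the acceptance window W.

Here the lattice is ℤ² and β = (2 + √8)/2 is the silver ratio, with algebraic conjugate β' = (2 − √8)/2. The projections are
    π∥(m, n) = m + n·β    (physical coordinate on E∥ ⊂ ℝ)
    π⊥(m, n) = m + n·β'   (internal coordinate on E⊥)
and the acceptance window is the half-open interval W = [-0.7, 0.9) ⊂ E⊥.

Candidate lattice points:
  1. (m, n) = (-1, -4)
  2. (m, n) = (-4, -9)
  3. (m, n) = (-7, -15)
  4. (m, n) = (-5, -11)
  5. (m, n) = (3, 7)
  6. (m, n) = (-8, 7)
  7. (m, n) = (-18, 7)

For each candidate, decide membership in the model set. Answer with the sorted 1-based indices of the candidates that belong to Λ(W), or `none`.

Compute β' = (2−√8)/2 = -0.41421, so π⊥(m,n) = m -0.41421·n.
candidate 1: (m,n)=(-1,-4) → π∥ = -1-4·β ≈ -10.65685, π⊥ = -1-4·β' ≈ 0.65685 ∈ [-0.7, 0.9) ⇒ IN Λ
candidate 2: (m,n)=(-4,-9) → π∥ = -4-9·β ≈ -25.72792, π⊥ = -4-9·β' ≈ -0.27208 ∈ [-0.7, 0.9) ⇒ IN Λ
candidate 3: (m,n)=(-7,-15) → π∥ = -7-15·β ≈ -43.21320, π⊥ = -7-15·β' ≈ -0.78680 ∉ [-0.7, 0.9) ⇒ out
candidate 4: (m,n)=(-5,-11) → π∥ = -5-11·β ≈ -31.55635, π⊥ = -5-11·β' ≈ -0.44365 ∈ [-0.7, 0.9) ⇒ IN Λ
candidate 5: (m,n)=(3,7) → π∥ = 3+7·β ≈ 19.89949, π⊥ = 3+7·β' ≈ 0.10051 ∈ [-0.7, 0.9) ⇒ IN Λ
candidate 6: (m,n)=(-8,7) → π∥ = -8+7·β ≈ 8.89949, π⊥ = -8+7·β' ≈ -10.89949 ∉ [-0.7, 0.9) ⇒ out
candidate 7: (m,n)=(-18,7) → π∥ = -18+7·β ≈ -1.10051, π⊥ = -18+7·β' ≈ -20.89949 ∉ [-0.7, 0.9) ⇒ out

1, 2, 4, 5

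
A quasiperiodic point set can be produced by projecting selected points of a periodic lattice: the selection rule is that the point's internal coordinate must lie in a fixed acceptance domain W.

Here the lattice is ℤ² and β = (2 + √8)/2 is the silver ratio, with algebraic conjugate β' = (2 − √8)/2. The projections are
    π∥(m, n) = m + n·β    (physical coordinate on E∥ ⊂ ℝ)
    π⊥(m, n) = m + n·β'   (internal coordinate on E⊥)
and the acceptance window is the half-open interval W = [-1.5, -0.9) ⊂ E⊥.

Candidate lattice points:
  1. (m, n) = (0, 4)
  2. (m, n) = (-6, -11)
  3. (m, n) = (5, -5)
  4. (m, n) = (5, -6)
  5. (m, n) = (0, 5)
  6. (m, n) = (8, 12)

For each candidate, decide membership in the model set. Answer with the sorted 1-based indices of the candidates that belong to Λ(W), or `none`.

2

Compute β' = (2−√8)/2 = -0.414214, so π⊥(m,n) = m -0.414214·n.
[1] lift (0,4): star map gives -1.656854; window check -1.5 ≤ -1.656854 < -0.9 is false → out
[2] lift (-6,-11): star map gives -1.443651; window check -1.5 ≤ -1.443651 < -0.9 is true → IN Λ
[3] lift (5,-5): star map gives 7.071068; window check -1.5 ≤ 7.071068 < -0.9 is false → out
[4] lift (5,-6): star map gives 7.485281; window check -1.5 ≤ 7.485281 < -0.9 is false → out
[5] lift (0,5): star map gives -2.071068; window check -1.5 ≤ -2.071068 < -0.9 is false → out
[6] lift (8,12): star map gives 3.029437; window check -1.5 ≤ 3.029437 < -0.9 is false → out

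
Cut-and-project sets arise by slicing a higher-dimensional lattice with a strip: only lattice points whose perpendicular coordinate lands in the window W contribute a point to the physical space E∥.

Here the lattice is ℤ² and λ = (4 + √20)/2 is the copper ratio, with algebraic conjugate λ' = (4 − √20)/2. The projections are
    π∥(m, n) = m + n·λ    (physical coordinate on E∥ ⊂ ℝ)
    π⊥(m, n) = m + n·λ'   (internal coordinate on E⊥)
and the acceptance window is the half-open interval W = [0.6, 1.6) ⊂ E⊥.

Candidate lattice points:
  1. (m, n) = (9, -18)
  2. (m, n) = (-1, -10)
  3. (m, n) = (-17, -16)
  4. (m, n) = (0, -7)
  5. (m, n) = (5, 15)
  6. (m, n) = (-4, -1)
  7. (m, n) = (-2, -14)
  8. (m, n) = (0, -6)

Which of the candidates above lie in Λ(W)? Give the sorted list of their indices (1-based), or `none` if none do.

Compute λ' = (4−√20)/2 = -0.23607, so π⊥(m,n) = m -0.23607·n.
[1] lift (9,-18): star map gives 13.24922; window check 0.6 ≤ 13.24922 < 1.6 is false → out
[2] lift (-1,-10): star map gives 1.36068; window check 0.6 ≤ 1.36068 < 1.6 is true → IN Λ
[3] lift (-17,-16): star map gives -13.22291; window check 0.6 ≤ -13.22291 < 1.6 is false → out
[4] lift (0,-7): star map gives 1.65248; window check 0.6 ≤ 1.65248 < 1.6 is false → out
[5] lift (5,15): star map gives 1.45898; window check 0.6 ≤ 1.45898 < 1.6 is true → IN Λ
[6] lift (-4,-1): star map gives -3.76393; window check 0.6 ≤ -3.76393 < 1.6 is false → out
[7] lift (-2,-14): star map gives 1.30495; window check 0.6 ≤ 1.30495 < 1.6 is true → IN Λ
[8] lift (0,-6): star map gives 1.41641; window check 0.6 ≤ 1.41641 < 1.6 is true → IN Λ

2, 5, 7, 8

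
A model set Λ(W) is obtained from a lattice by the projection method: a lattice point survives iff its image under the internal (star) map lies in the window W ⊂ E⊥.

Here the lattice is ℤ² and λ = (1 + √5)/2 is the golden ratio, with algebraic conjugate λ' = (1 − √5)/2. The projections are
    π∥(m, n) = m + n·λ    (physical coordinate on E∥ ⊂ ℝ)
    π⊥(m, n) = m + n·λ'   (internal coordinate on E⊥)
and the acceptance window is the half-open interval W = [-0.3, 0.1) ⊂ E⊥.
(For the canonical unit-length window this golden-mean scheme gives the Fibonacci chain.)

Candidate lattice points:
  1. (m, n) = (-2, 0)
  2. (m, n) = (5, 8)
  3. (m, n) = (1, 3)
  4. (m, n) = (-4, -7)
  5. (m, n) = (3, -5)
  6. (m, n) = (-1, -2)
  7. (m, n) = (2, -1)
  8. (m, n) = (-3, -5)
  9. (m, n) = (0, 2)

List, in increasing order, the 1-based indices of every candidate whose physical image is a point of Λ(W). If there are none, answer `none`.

2, 8

Compute λ' = (1−√5)/2 = -0.6180, so π⊥(m,n) = m -0.6180·n.
[1] lift (-2,0): star map gives -2.0000; window check -0.3 ≤ -2.0000 < 0.1 is false → out
[2] lift (5,8): star map gives 0.0557; window check -0.3 ≤ 0.0557 < 0.1 is true → IN Λ
[3] lift (1,3): star map gives -0.8541; window check -0.3 ≤ -0.8541 < 0.1 is false → out
[4] lift (-4,-7): star map gives 0.3262; window check -0.3 ≤ 0.3262 < 0.1 is false → out
[5] lift (3,-5): star map gives 6.0902; window check -0.3 ≤ 6.0902 < 0.1 is false → out
[6] lift (-1,-2): star map gives 0.2361; window check -0.3 ≤ 0.2361 < 0.1 is false → out
[7] lift (2,-1): star map gives 2.6180; window check -0.3 ≤ 2.6180 < 0.1 is false → out
[8] lift (-3,-5): star map gives 0.0902; window check -0.3 ≤ 0.0902 < 0.1 is true → IN Λ
[9] lift (0,2): star map gives -1.2361; window check -0.3 ≤ -1.2361 < 0.1 is false → out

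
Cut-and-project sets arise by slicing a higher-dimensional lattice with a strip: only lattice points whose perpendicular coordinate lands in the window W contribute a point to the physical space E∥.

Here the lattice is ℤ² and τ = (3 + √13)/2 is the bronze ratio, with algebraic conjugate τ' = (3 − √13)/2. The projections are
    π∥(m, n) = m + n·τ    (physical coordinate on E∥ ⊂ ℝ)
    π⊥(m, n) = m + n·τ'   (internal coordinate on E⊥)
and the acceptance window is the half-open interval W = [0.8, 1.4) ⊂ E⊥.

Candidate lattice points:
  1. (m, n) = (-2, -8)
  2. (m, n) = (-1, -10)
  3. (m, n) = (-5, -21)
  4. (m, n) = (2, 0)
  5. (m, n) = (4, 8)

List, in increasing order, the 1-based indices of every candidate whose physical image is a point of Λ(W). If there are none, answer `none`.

3

τ' = (3−√13)/2 ≈ -0.302776.
#1 (-2,-8): internal coord -2 + (-8)·τ' = +0.422205; +0.422205 ∉ [0.8, 1.4) → out
#2 (-1,-10): internal coord -1 + (-10)·τ' = +2.027756; +2.027756 ∉ [0.8, 1.4) → out
#3 (-5,-21): internal coord -5 + (-21)·τ' = +1.358288; +1.358288 ∈ [0.8, 1.4) → IN Λ
#4 (2,0): internal coord 2 + (0)·τ' = +2.000000; +2.000000 ∉ [0.8, 1.4) → out
#5 (4,8): internal coord 4 + (8)·τ' = +1.577795; +1.577795 ∉ [0.8, 1.4) → out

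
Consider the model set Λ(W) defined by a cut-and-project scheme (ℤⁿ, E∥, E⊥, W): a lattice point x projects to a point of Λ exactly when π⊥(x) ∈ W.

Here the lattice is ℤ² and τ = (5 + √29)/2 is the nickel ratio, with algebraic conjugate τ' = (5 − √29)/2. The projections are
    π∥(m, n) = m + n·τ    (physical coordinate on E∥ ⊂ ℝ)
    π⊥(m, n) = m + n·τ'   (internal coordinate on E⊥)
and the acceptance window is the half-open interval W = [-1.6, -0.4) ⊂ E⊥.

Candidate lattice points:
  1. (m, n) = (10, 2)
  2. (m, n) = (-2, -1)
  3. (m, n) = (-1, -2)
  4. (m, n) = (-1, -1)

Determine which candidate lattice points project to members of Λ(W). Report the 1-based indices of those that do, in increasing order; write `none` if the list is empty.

3, 4

Compute τ' = (5−√29)/2 = -0.1926, so π⊥(m,n) = m -0.1926·n.
[1] lift (10,2): star map gives 9.6148; window check -1.6 ≤ 9.6148 < -0.4 is false → out
[2] lift (-2,-1): star map gives -1.8074; window check -1.6 ≤ -1.8074 < -0.4 is false → out
[3] lift (-1,-2): star map gives -0.6148; window check -1.6 ≤ -0.6148 < -0.4 is true → IN Λ
[4] lift (-1,-1): star map gives -0.8074; window check -1.6 ≤ -0.8074 < -0.4 is true → IN Λ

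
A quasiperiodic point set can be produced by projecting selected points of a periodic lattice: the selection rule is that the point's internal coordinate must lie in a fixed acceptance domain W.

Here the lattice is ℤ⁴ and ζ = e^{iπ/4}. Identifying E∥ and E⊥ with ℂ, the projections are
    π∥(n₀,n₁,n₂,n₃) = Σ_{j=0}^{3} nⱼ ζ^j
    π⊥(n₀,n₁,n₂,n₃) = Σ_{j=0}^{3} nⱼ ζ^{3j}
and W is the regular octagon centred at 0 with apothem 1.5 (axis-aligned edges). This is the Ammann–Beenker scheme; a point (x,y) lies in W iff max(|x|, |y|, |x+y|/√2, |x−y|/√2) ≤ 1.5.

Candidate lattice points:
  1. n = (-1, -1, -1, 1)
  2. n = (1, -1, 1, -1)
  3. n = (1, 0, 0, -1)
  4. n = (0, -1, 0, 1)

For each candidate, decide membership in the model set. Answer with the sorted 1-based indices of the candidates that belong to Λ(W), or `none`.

1, 3, 4

π⊥(n) = n₀ + n₁ζ³ + n₂ζ⁶ + n₃ζ⁹ where ζ = e^{iπ/4}.
candidate 1: n = (-1, -1, -1, 1) → π⊥ ≈ (+0.41421, +1.00000); max(|x|,|y|,|x±y|/√2) = 1.00000 ≤ 1.5 ⇒ ∈ W
candidate 2: n = (1, -1, 1, -1) → π⊥ ≈ (+1.00000, -2.41421); max(|x|,|y|,|x±y|/√2) = 2.41421 > 1.5 ⇒ ∉ W
candidate 3: n = (1, 0, 0, -1) → π⊥ ≈ (+0.29289, -0.70711); max(|x|,|y|,|x±y|/√2) = 0.70711 ≤ 1.5 ⇒ ∈ W
candidate 4: n = (0, -1, 0, 1) → π⊥ ≈ (+1.41421, +0.00000); max(|x|,|y|,|x±y|/√2) = 1.41421 ≤ 1.5 ⇒ ∈ W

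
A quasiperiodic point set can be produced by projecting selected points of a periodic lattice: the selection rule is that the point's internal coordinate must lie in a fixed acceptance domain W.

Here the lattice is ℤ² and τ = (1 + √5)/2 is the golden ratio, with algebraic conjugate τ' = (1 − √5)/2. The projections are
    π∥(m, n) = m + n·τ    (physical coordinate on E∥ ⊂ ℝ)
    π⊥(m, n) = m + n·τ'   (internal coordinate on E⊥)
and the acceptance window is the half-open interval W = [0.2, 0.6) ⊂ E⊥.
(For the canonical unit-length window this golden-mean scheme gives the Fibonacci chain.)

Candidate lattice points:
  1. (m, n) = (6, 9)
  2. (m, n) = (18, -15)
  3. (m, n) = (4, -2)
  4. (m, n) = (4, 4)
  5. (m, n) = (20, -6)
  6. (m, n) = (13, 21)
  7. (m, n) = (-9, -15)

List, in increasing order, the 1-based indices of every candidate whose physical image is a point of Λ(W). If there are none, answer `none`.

Numerically τ ≈ 1.61803 and τ' = −1/τ ≈ -0.61803.
[1] lift (6,9): star map gives 0.43769; window check 0.2 ≤ 0.43769 < 0.6 is true → IN Λ
[2] lift (18,-15): star map gives 27.27051; window check 0.2 ≤ 27.27051 < 0.6 is false → out
[3] lift (4,-2): star map gives 5.23607; window check 0.2 ≤ 5.23607 < 0.6 is false → out
[4] lift (4,4): star map gives 1.52786; window check 0.2 ≤ 1.52786 < 0.6 is false → out
[5] lift (20,-6): star map gives 23.70820; window check 0.2 ≤ 23.70820 < 0.6 is false → out
[6] lift (13,21): star map gives 0.02129; window check 0.2 ≤ 0.02129 < 0.6 is false → out
[7] lift (-9,-15): star map gives 0.27051; window check 0.2 ≤ 0.27051 < 0.6 is true → IN Λ

1, 7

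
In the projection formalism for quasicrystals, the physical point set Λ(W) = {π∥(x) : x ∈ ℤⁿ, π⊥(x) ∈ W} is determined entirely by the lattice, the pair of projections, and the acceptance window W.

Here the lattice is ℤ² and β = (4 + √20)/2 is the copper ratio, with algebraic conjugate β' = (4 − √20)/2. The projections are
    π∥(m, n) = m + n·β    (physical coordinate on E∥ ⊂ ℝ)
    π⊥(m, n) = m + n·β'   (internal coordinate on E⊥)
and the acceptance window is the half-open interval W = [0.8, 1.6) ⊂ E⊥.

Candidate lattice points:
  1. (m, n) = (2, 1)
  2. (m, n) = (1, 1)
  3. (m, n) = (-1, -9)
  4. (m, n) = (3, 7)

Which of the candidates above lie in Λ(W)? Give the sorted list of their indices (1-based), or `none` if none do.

3, 4

Numerically β ≈ 4.2361 and β' = −1/β ≈ -0.2361.
[1] lift (2,1): star map gives 1.7639; window check 0.8 ≤ 1.7639 < 1.6 is false → out
[2] lift (1,1): star map gives 0.7639; window check 0.8 ≤ 0.7639 < 1.6 is false → out
[3] lift (-1,-9): star map gives 1.1246; window check 0.8 ≤ 1.1246 < 1.6 is true → IN Λ
[4] lift (3,7): star map gives 1.3475; window check 0.8 ≤ 1.3475 < 1.6 is true → IN Λ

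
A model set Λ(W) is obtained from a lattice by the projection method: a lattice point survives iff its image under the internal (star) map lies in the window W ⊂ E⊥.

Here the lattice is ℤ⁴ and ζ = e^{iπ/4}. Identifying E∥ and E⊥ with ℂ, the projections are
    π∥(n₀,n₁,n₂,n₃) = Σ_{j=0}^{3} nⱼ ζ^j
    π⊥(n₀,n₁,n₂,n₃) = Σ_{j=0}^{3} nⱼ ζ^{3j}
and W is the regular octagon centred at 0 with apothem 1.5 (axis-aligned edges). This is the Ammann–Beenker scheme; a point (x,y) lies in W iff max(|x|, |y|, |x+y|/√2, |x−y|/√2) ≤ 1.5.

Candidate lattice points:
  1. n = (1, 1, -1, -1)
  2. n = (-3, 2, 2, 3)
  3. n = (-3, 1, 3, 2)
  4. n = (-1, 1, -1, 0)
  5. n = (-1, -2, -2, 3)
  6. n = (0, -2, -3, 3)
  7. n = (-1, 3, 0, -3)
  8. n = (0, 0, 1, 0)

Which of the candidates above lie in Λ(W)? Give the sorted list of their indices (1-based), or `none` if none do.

Internal map: ζ^{3j} for j=0..3 gives (1,0), (−√2/2,√2/2), (0,−1), (√2/2,√2/2).
candidate 1: n = (1, 1, -1, -1) → π⊥ ≈ (-0.4142, +1.0000); max(|x|,|y|,|x±y|/√2) = 1.0000 ≤ 1.5 ⇒ ∈ W
candidate 2: n = (-3, 2, 2, 3) → π⊥ ≈ (-2.2929, +1.5355); max(|x|,|y|,|x±y|/√2) = 2.7071 > 1.5 ⇒ ∉ W
candidate 3: n = (-3, 1, 3, 2) → π⊥ ≈ (-2.2929, -0.8787); max(|x|,|y|,|x±y|/√2) = 2.2929 > 1.5 ⇒ ∉ W
candidate 4: n = (-1, 1, -1, 0) → π⊥ ≈ (-1.7071, +1.7071); max(|x|,|y|,|x±y|/√2) = 2.4142 > 1.5 ⇒ ∉ W
candidate 5: n = (-1, -2, -2, 3) → π⊥ ≈ (+2.5355, +2.7071); max(|x|,|y|,|x±y|/√2) = 3.7071 > 1.5 ⇒ ∉ W
candidate 6: n = (0, -2, -3, 3) → π⊥ ≈ (+3.5355, +3.7071); max(|x|,|y|,|x±y|/√2) = 5.1213 > 1.5 ⇒ ∉ W
candidate 7: n = (-1, 3, 0, -3) → π⊥ ≈ (-5.2426, +0.0000); max(|x|,|y|,|x±y|/√2) = 5.2426 > 1.5 ⇒ ∉ W
candidate 8: n = (0, 0, 1, 0) → π⊥ ≈ (+0.0000, -1.0000); max(|x|,|y|,|x±y|/√2) = 1.0000 ≤ 1.5 ⇒ ∈ W

1, 8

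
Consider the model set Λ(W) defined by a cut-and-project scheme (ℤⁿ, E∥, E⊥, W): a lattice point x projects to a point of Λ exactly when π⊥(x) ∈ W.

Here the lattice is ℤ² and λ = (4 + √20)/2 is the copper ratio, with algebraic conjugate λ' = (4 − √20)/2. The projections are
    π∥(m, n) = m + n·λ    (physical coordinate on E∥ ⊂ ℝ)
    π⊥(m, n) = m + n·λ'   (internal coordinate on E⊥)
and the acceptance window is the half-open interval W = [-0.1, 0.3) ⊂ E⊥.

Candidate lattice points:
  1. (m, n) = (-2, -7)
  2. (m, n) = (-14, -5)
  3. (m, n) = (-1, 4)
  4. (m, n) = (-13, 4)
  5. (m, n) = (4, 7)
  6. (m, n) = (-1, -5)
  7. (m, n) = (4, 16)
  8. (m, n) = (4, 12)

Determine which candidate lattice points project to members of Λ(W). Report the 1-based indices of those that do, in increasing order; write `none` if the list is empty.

6, 7

Compute λ' = (4−√20)/2 = -0.23607, so π⊥(m,n) = m -0.23607·n.
[1] lift (-2,-7): star map gives -0.34752; window check -0.1 ≤ -0.34752 < 0.3 is false → out
[2] lift (-14,-5): star map gives -12.81966; window check -0.1 ≤ -12.81966 < 0.3 is false → out
[3] lift (-1,4): star map gives -1.94427; window check -0.1 ≤ -1.94427 < 0.3 is false → out
[4] lift (-13,4): star map gives -13.94427; window check -0.1 ≤ -13.94427 < 0.3 is false → out
[5] lift (4,7): star map gives 2.34752; window check -0.1 ≤ 2.34752 < 0.3 is false → out
[6] lift (-1,-5): star map gives 0.18034; window check -0.1 ≤ 0.18034 < 0.3 is true → IN Λ
[7] lift (4,16): star map gives 0.22291; window check -0.1 ≤ 0.22291 < 0.3 is true → IN Λ
[8] lift (4,12): star map gives 1.16718; window check -0.1 ≤ 1.16718 < 0.3 is false → out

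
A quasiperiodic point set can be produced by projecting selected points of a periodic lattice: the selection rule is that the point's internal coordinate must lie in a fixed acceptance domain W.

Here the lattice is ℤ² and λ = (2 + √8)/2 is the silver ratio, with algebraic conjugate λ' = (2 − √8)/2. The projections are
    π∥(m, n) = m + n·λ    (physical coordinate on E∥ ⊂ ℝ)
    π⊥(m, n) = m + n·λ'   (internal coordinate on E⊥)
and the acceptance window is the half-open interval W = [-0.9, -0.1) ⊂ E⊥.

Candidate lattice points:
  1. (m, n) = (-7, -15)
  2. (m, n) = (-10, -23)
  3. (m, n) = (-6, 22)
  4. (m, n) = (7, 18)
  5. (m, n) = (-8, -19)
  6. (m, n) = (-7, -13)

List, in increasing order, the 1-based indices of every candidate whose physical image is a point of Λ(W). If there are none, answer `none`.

1, 2, 4, 5

Numerically λ ≈ 2.4142 and λ' = −1/λ ≈ -0.4142.
#1 (-7,-15): internal coord -7 + (-15)·λ' = -0.7868; -0.7868 ∈ [-0.9, -0.1) → IN Λ
#2 (-10,-23): internal coord -10 + (-23)·λ' = -0.4731; -0.4731 ∈ [-0.9, -0.1) → IN Λ
#3 (-6,22): internal coord -6 + (22)·λ' = -15.1127; -15.1127 ∉ [-0.9, -0.1) → out
#4 (7,18): internal coord 7 + (18)·λ' = -0.4558; -0.4558 ∈ [-0.9, -0.1) → IN Λ
#5 (-8,-19): internal coord -8 + (-19)·λ' = -0.1299; -0.1299 ∈ [-0.9, -0.1) → IN Λ
#6 (-7,-13): internal coord -7 + (-13)·λ' = -1.6152; -1.6152 ∉ [-0.9, -0.1) → out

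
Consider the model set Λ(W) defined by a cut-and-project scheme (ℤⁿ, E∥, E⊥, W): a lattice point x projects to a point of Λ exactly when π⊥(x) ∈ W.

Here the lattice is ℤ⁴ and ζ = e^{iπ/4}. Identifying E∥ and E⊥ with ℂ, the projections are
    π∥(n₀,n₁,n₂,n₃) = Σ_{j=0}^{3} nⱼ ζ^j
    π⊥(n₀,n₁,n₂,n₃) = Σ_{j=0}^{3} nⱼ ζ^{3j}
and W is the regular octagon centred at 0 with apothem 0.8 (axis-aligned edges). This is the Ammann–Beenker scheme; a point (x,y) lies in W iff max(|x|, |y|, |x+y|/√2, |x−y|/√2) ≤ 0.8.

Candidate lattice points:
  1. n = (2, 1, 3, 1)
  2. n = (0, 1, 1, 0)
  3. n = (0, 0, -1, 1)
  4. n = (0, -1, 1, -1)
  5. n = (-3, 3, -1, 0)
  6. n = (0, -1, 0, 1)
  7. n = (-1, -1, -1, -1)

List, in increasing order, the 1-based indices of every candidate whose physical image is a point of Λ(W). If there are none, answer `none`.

With ζ = e^{iπ/4} the internal vectors are ζ^0,ζ^3,ζ^6,ζ^9.
#1 (2, 1, 3, 1): internal (2.0000, -1.5858); octagon support 2.5355 vs apothem 0.8 → ∉ W
#2 (0, 1, 1, 0): internal (-0.7071, -0.2929); octagon support 0.7071 vs apothem 0.8 → ∈ W
#3 (0, 0, -1, 1): internal (0.7071, 1.7071); octagon support 1.7071 vs apothem 0.8 → ∉ W
#4 (0, -1, 1, -1): internal (0.0000, -2.4142); octagon support 2.4142 vs apothem 0.8 → ∉ W
#5 (-3, 3, -1, 0): internal (-5.1213, 3.1213); octagon support 5.8284 vs apothem 0.8 → ∉ W
#6 (0, -1, 0, 1): internal (1.4142, 0.0000); octagon support 1.4142 vs apothem 0.8 → ∉ W
#7 (-1, -1, -1, -1): internal (-1.0000, -0.4142); octagon support 1.0000 vs apothem 0.8 → ∉ W

2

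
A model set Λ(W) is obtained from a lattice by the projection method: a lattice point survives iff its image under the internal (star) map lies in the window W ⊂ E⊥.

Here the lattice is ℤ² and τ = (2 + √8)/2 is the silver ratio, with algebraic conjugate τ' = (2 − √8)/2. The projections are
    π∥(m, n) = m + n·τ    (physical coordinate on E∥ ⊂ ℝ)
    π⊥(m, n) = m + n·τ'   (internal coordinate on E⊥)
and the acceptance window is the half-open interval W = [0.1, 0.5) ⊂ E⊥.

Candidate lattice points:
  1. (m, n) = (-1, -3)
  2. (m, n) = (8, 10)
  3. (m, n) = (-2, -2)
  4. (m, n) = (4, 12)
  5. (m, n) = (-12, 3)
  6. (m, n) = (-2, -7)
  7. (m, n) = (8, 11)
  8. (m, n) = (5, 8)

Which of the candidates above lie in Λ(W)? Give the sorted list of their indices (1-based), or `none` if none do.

1

Compute τ' = (2−√8)/2 = -0.4142, so π⊥(m,n) = m -0.4142·n.
candidate 1: (m,n)=(-1,-3) → π∥ = -1-3·τ ≈ -8.2426, π⊥ = -1-3·τ' ≈ 0.2426 ∈ [0.1, 0.5) ⇒ IN Λ
candidate 2: (m,n)=(8,10) → π∥ = 8+10·τ ≈ 32.1421, π⊥ = 8+10·τ' ≈ 3.8579 ∉ [0.1, 0.5) ⇒ out
candidate 3: (m,n)=(-2,-2) → π∥ = -2-2·τ ≈ -6.8284, π⊥ = -2-2·τ' ≈ -1.1716 ∉ [0.1, 0.5) ⇒ out
candidate 4: (m,n)=(4,12) → π∥ = 4+12·τ ≈ 32.9706, π⊥ = 4+12·τ' ≈ -0.9706 ∉ [0.1, 0.5) ⇒ out
candidate 5: (m,n)=(-12,3) → π∥ = -12+3·τ ≈ -4.7574, π⊥ = -12+3·τ' ≈ -13.2426 ∉ [0.1, 0.5) ⇒ out
candidate 6: (m,n)=(-2,-7) → π∥ = -2-7·τ ≈ -18.8995, π⊥ = -2-7·τ' ≈ 0.8995 ∉ [0.1, 0.5) ⇒ out
candidate 7: (m,n)=(8,11) → π∥ = 8+11·τ ≈ 34.5563, π⊥ = 8+11·τ' ≈ 3.4437 ∉ [0.1, 0.5) ⇒ out
candidate 8: (m,n)=(5,8) → π∥ = 5+8·τ ≈ 24.3137, π⊥ = 5+8·τ' ≈ 1.6863 ∉ [0.1, 0.5) ⇒ out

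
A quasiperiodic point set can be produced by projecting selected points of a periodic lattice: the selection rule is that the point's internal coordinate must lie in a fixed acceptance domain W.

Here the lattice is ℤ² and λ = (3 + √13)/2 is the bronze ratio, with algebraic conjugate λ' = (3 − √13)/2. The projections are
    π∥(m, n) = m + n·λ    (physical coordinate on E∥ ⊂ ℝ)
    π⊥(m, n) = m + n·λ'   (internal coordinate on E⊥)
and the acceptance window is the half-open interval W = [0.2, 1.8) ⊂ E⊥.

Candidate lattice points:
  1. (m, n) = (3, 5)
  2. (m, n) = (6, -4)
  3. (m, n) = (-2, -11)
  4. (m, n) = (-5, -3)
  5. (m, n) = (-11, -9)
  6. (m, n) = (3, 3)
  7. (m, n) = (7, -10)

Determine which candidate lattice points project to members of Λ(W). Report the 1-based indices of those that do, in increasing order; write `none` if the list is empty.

Numerically λ ≈ 3.3028 and λ' = −1/λ ≈ -0.3028.
[1] lift (3,5): star map gives 1.4861; window check 0.2 ≤ 1.4861 < 1.8 is true → IN Λ
[2] lift (6,-4): star map gives 7.2111; window check 0.2 ≤ 7.2111 < 1.8 is false → out
[3] lift (-2,-11): star map gives 1.3305; window check 0.2 ≤ 1.3305 < 1.8 is true → IN Λ
[4] lift (-5,-3): star map gives -4.0917; window check 0.2 ≤ -4.0917 < 1.8 is false → out
[5] lift (-11,-9): star map gives -8.2750; window check 0.2 ≤ -8.2750 < 1.8 is false → out
[6] lift (3,3): star map gives 2.0917; window check 0.2 ≤ 2.0917 < 1.8 is false → out
[7] lift (7,-10): star map gives 10.0278; window check 0.2 ≤ 10.0278 < 1.8 is false → out

1, 3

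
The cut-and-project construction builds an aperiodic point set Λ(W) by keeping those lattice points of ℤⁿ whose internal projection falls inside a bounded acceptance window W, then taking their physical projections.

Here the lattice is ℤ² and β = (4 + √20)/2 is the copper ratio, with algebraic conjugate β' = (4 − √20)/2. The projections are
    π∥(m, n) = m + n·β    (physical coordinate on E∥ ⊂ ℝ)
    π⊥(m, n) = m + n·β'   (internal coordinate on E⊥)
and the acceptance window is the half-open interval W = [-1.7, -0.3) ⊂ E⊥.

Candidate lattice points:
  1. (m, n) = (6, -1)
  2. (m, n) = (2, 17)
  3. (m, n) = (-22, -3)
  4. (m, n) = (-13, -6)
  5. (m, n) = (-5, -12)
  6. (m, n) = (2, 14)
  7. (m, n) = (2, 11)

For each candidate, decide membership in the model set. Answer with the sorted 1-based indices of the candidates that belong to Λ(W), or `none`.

Numerically β ≈ 4.23607 and β' = −1/β ≈ -0.23607.
candidate 1: (m,n)=(6,-1) → π∥ = 6-1·β ≈ 1.76393, π⊥ = 6-1·β' ≈ 6.23607 ∉ [-1.7, -0.3) ⇒ out
candidate 2: (m,n)=(2,17) → π∥ = 2+17·β ≈ 74.01316, π⊥ = 2+17·β' ≈ -2.01316 ∉ [-1.7, -0.3) ⇒ out
candidate 3: (m,n)=(-22,-3) → π∥ = -22-3·β ≈ -34.70820, π⊥ = -22-3·β' ≈ -21.29180 ∉ [-1.7, -0.3) ⇒ out
candidate 4: (m,n)=(-13,-6) → π∥ = -13-6·β ≈ -38.41641, π⊥ = -13-6·β' ≈ -11.58359 ∉ [-1.7, -0.3) ⇒ out
candidate 5: (m,n)=(-5,-12) → π∥ = -5-12·β ≈ -55.83282, π⊥ = -5-12·β' ≈ -2.16718 ∉ [-1.7, -0.3) ⇒ out
candidate 6: (m,n)=(2,14) → π∥ = 2+14·β ≈ 61.30495, π⊥ = 2+14·β' ≈ -1.30495 ∈ [-1.7, -0.3) ⇒ IN Λ
candidate 7: (m,n)=(2,11) → π∥ = 2+11·β ≈ 48.59675, π⊥ = 2+11·β' ≈ -0.59675 ∈ [-1.7, -0.3) ⇒ IN Λ

6, 7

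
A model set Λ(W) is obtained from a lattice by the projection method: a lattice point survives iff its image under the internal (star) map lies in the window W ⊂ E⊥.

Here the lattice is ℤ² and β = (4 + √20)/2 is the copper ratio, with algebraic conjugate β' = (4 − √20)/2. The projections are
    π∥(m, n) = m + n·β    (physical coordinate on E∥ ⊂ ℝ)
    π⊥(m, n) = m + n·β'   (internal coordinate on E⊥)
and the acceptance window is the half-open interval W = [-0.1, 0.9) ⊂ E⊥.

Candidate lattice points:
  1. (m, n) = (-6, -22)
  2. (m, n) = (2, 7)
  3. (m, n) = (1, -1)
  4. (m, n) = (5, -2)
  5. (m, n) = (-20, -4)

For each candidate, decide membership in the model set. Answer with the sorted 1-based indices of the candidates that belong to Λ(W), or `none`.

Compute β' = (4−√20)/2 = -0.236068, so π⊥(m,n) = m -0.236068·n.
[1] lift (-6,-22): star map gives -0.806504; window check -0.1 ≤ -0.806504 < 0.9 is false → out
[2] lift (2,7): star map gives 0.347524; window check -0.1 ≤ 0.347524 < 0.9 is true → IN Λ
[3] lift (1,-1): star map gives 1.236068; window check -0.1 ≤ 1.236068 < 0.9 is false → out
[4] lift (5,-2): star map gives 5.472136; window check -0.1 ≤ 5.472136 < 0.9 is false → out
[5] lift (-20,-4): star map gives -19.055728; window check -0.1 ≤ -19.055728 < 0.9 is false → out

2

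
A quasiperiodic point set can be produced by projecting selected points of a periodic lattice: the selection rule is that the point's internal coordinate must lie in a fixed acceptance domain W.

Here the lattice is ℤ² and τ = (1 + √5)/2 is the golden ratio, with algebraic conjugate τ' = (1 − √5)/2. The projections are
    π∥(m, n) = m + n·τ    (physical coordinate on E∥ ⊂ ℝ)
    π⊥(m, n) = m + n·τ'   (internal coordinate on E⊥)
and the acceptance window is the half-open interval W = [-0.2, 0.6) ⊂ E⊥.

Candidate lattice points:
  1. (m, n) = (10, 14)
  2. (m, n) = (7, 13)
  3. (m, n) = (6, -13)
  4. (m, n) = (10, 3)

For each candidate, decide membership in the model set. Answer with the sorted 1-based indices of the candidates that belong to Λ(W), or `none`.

none

Compute τ' = (1−√5)/2 = -0.6180, so π⊥(m,n) = m -0.6180·n.
#1 (10,14): internal coord 10 + (14)·τ' = +1.3475; +1.3475 ∉ [-0.2, 0.6) → out
#2 (7,13): internal coord 7 + (13)·τ' = -1.0344; -1.0344 ∉ [-0.2, 0.6) → out
#3 (6,-13): internal coord 6 + (-13)·τ' = +14.0344; +14.0344 ∉ [-0.2, 0.6) → out
#4 (10,3): internal coord 10 + (3)·τ' = +8.1459; +8.1459 ∉ [-0.2, 0.6) → out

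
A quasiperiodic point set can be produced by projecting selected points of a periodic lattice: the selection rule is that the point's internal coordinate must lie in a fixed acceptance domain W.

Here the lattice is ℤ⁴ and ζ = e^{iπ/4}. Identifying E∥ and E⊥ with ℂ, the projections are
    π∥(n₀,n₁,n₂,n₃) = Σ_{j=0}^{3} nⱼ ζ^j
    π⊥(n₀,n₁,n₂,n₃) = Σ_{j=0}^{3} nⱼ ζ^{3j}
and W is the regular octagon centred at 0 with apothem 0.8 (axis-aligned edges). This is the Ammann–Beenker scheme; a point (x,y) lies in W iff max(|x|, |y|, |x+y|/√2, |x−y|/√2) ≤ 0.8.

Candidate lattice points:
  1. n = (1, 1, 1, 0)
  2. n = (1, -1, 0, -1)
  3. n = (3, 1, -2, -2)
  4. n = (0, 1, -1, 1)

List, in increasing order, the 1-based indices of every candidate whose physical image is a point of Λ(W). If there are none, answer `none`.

With ζ = e^{iπ/4} the internal vectors are ζ^0,ζ^3,ζ^6,ζ^9.
candidate 1: n = (1, 1, 1, 0) → π⊥ ≈ (+0.29289, -0.29289); max(|x|,|y|,|x±y|/√2) = 0.41421 ≤ 0.8 ⇒ ∈ W
candidate 2: n = (1, -1, 0, -1) → π⊥ ≈ (+1.00000, -1.41421); max(|x|,|y|,|x±y|/√2) = 1.70711 > 0.8 ⇒ ∉ W
candidate 3: n = (3, 1, -2, -2) → π⊥ ≈ (+0.87868, +1.29289); max(|x|,|y|,|x±y|/√2) = 1.53553 > 0.8 ⇒ ∉ W
candidate 4: n = (0, 1, -1, 1) → π⊥ ≈ (+0.00000, +2.41421); max(|x|,|y|,|x±y|/√2) = 2.41421 > 0.8 ⇒ ∉ W

1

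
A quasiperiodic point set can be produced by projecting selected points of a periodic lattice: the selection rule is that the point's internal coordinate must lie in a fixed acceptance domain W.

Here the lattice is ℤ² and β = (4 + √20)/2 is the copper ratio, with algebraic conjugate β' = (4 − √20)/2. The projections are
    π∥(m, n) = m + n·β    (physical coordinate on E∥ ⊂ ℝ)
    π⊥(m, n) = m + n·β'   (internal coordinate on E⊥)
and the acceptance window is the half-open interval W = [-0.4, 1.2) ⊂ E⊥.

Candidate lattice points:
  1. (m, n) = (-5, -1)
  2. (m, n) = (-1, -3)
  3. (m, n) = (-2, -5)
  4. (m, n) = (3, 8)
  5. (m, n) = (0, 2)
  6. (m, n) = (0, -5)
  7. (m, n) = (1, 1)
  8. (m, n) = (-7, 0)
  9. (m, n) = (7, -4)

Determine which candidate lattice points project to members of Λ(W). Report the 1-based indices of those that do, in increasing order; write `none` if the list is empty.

β' = (4−√20)/2 ≈ -0.23607.
candidate 1: (m,n)=(-5,-1) → π∥ = -5-1·β ≈ -9.23607, π⊥ = -5-1·β' ≈ -4.76393 ∉ [-0.4, 1.2) ⇒ out
candidate 2: (m,n)=(-1,-3) → π∥ = -1-3·β ≈ -13.70820, π⊥ = -1-3·β' ≈ -0.29180 ∈ [-0.4, 1.2) ⇒ IN Λ
candidate 3: (m,n)=(-2,-5) → π∥ = -2-5·β ≈ -23.18034, π⊥ = -2-5·β' ≈ -0.81966 ∉ [-0.4, 1.2) ⇒ out
candidate 4: (m,n)=(3,8) → π∥ = 3+8·β ≈ 36.88854, π⊥ = 3+8·β' ≈ 1.11146 ∈ [-0.4, 1.2) ⇒ IN Λ
candidate 5: (m,n)=(0,2) → π∥ = 0+2·β ≈ 8.47214, π⊥ = 0+2·β' ≈ -0.47214 ∉ [-0.4, 1.2) ⇒ out
candidate 6: (m,n)=(0,-5) → π∥ = 0-5·β ≈ -21.18034, π⊥ = 0-5·β' ≈ 1.18034 ∈ [-0.4, 1.2) ⇒ IN Λ
candidate 7: (m,n)=(1,1) → π∥ = 1+1·β ≈ 5.23607, π⊥ = 1+1·β' ≈ 0.76393 ∈ [-0.4, 1.2) ⇒ IN Λ
candidate 8: (m,n)=(-7,0) → π∥ = -7+0·β ≈ -7.00000, π⊥ = -7+0·β' ≈ -7.00000 ∉ [-0.4, 1.2) ⇒ out
candidate 9: (m,n)=(7,-4) → π∥ = 7-4·β ≈ -9.94427, π⊥ = 7-4·β' ≈ 7.94427 ∉ [-0.4, 1.2) ⇒ out

2, 4, 6, 7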